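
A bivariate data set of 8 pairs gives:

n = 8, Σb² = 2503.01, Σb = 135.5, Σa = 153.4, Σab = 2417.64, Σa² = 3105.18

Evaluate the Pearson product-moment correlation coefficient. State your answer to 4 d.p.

r = (nΣab − ΣaΣb) / √[(nΣa² − (Σa)²)(nΣb² − (Σb)²)]
Numerator: 8×2417.64 − 153.4×135.5 = -1444.58
Denominator: √[(24841.44 − 23531.56)(20024.08 − 18360.25)] = √[1309.88 × 1663.83] = 1476.2851
r = -1444.58 / 1476.2851 ≈ -0.9785

-0.9785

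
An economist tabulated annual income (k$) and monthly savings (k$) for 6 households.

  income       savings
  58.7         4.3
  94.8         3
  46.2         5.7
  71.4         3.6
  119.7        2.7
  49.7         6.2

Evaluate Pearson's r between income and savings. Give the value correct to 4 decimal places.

n = 6, Σx = 440.5, Σy = 25.5, Σx² = 36463.31, Σy² = 118.67, Σxy = 1688.52
nΣxy − ΣxΣy = 10131.12 − 11232.75 = -1101.63
nΣx² − (Σx)² = 218779.86 − 194040.25 = 24739.61; nΣy² − (Σy)² = 712.02 − 650.25 = 61.77
r = -1101.63 / √(24739.61 × 61.77) = -1101.63 / 1236.1900 ≈ -0.8911

-0.8911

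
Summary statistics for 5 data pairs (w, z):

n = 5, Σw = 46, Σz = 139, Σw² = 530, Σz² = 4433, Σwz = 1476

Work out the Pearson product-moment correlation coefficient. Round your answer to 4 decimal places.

r = (nΣwz − ΣwΣz) / √[(nΣw² − (Σw)²)(nΣz² − (Σz)²)]
Numerator: 5×1476 − 46×139 = 986
Denominator: √[(2650 − 2116)(22165 − 19321)] = √[534 × 2844] = 1232.3538
r = 986 / 1232.3538 ≈ 0.8001

0.8001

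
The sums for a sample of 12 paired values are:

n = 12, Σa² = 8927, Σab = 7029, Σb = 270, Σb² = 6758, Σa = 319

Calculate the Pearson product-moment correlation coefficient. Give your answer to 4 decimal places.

-0.2688

r = (nΣab − ΣaΣb) / √[(nΣa² − (Σa)²)(nΣb² − (Σb)²)]
Numerator: 12×7029 − 319×270 = -1782
Denominator: √[(107124 − 101761)(81096 − 72900)] = √[5363 × 8196] = 6629.8679
r = -1782 / 6629.8679 ≈ -0.2688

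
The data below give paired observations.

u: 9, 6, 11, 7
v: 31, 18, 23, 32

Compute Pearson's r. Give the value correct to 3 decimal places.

n = 4, Σu = 33, Σv = 104, Σu² = 287, Σv² = 2838, Σuv = 864
nΣuv − ΣuΣv = 3456 − 3432 = 24
nΣu² − (Σu)² = 1148 − 1089 = 59; nΣv² − (Σv)² = 11352 − 10816 = 536
r = 24 / √(59 × 536) = 24 / 177.8314 ≈ 0.135

0.135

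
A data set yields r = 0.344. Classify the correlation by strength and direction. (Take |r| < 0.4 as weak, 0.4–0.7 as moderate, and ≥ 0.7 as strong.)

weak positive

r = 0.344 > 0 so the relationship is positive.
|r| = 0.344, which falls in the weak range.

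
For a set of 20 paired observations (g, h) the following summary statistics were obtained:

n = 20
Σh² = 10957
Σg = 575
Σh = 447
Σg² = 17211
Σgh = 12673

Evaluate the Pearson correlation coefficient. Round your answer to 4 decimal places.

r = (nΣgh − ΣgΣh) / √[(nΣg² − (Σg)²)(nΣh² − (Σh)²)]
Numerator: 20×12673 − 575×447 = -3565
Denominator: √[(344220 − 330625)(219140 − 199809)] = √[13595 × 19331] = 16211.2598
r = -3565 / 16211.2598 ≈ -0.2199

-0.2199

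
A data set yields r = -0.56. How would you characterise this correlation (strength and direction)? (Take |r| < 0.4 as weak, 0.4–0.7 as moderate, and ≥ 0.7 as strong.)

r = -0.56 < 0 so the relationship is negative.
|r| = 0.56, which falls in the moderate range.

moderate negative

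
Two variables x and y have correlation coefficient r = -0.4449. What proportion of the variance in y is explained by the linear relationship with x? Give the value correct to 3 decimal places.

0.198

r² = (-0.4449)² = 0.198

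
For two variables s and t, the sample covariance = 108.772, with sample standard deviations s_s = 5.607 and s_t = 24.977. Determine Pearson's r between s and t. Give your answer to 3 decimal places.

r = Cov(s,t) / (s_s · s_t) = 108.772 / (5.607 × 24.977)
  = 108.772 / 140.0460 ≈ 0.777

0.777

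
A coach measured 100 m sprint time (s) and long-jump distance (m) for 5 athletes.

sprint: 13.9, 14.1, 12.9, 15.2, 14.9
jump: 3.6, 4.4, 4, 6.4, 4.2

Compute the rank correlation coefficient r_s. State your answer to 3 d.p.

Rank sprint: 2, 3, 1, 5, 4
Rank jump: 1, 4, 2, 5, 3
d = rank(sprint) − rank(jump): 1, -1, -1, 0, 1; Σd² = 4
ρ = 1 − 6Σd² / [n(n²−1)] = 1 − 6×4 / (5×24) = 1 − 24/120 ≈ 0.800

0.800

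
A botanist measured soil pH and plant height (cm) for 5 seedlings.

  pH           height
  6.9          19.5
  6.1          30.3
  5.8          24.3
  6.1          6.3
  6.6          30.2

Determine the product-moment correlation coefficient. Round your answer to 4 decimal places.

n = 5, Σx = 31.5, Σy = 110.6, Σx² = 199.23, Σy² = 2840.56, Σxy = 698.07
nΣxy − ΣxΣy = 3490.35 − 3483.9 = 6.45
nΣx² − (Σx)² = 996.15 − 992.25 = 3.9; nΣy² − (Σy)² = 14202.8 − 12232.36 = 1970.44
r = 6.45 / √(3.9 × 1970.44) = 6.45 / 87.6625 ≈ 0.0736

0.0736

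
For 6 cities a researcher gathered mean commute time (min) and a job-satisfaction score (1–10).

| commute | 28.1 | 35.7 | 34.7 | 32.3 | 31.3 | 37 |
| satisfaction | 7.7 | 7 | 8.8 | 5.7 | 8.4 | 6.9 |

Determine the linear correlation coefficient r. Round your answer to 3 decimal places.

n = 6, Σx = 199.1, Σy = 44.5, Σx² = 6660.17, Σy² = 336.39, Σxy = 1473.96
nΣxy − ΣxΣy = 8843.76 − 8859.95 = -16.19
nΣx² − (Σx)² = 39961.02 − 39640.81 = 320.21; nΣy² − (Σy)² = 2018.34 − 1980.25 = 38.09
r = -16.19 / √(320.21 × 38.09) = -16.19 / 110.4391 ≈ -0.147

-0.147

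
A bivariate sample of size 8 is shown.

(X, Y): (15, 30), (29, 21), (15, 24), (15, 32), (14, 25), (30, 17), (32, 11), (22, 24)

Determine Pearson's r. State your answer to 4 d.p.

-0.8626

n = 8, ΣX = 172, ΣY = 184, ΣX² = 4120, ΣY² = 4552, ΣXY = 3639
nΣXY − ΣXΣY = 29112 − 31648 = -2536
nΣX² − (ΣX)² = 32960 − 29584 = 3376; nΣY² − (ΣY)² = 36416 − 33856 = 2560
r = -2536 / √(3376 × 2560) = -2536 / 2939.8231 ≈ -0.8626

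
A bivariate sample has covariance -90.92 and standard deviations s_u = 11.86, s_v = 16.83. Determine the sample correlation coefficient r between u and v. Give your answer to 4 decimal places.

r = Cov(u,v) / (s_u · s_v) = -90.92 / (11.86 × 16.83)
  = -90.92 / 199.6038 ≈ -0.4555

-0.4555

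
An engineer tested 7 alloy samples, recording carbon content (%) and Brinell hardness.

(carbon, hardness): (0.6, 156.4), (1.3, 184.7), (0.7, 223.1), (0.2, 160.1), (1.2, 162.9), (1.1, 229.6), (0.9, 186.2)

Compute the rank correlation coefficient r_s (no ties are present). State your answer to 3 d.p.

Rank carbon: 2, 7, 3, 1, 6, 5, 4
Rank hardness: 1, 4, 6, 2, 3, 7, 5
d = rank(carbon) − rank(hardness): 1, 3, -3, -1, 3, -2, -1; Σd² = 34
ρ = 1 − 6Σd² / [n(n²−1)] = 1 − 6×34 / (7×48) = 1 − 204/336 ≈ 0.393

0.393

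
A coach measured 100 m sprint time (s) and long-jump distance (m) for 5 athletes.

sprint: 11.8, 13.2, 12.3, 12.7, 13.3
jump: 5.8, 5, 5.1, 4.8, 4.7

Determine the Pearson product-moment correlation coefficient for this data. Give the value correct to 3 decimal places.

-0.852

n = 5, Σx = 63.3, Σy = 25.4, Σx² = 802.95, Σy² = 129.78, Σxy = 320.64
nΣxy − ΣxΣy = 1603.2 − 1607.82 = -4.62
nΣx² − (Σx)² = 4014.75 − 4006.89 = 7.86; nΣy² − (Σy)² = 648.9 − 645.16 = 3.74
r = -4.62 / √(7.86 × 3.74) = -4.62 / 5.4218 ≈ -0.852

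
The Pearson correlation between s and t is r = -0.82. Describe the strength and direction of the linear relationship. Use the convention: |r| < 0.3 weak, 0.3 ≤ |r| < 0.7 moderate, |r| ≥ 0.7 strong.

strong negative

r = -0.82 < 0 so the relationship is negative.
|r| = 0.82, which falls in the strong range.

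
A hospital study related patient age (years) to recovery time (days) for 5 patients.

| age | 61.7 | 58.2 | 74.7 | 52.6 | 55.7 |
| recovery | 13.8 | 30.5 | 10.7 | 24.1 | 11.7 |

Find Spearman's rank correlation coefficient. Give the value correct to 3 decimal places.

Rank age: 4, 3, 5, 1, 2
Rank recovery: 3, 5, 1, 4, 2
d = rank(age) − rank(recovery): 1, -2, 4, -3, 0; Σd² = 30
ρ = 1 − 6Σd² / [n(n²−1)] = 1 − 6×30 / (5×24) = 1 − 180/120 ≈ -0.500

-0.500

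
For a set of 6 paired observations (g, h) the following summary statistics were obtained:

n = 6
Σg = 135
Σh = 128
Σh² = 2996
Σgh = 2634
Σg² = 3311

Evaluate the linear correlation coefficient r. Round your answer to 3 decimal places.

r = (nΣgh − ΣgΣh) / √[(nΣg² − (Σg)²)(nΣh² − (Σh)²)]
Numerator: 6×2634 − 135×128 = -1476
Denominator: √[(19866 − 18225)(17976 − 16384)] = √[1641 × 1592] = 1616.3143
r = -1476 / 1616.3143 ≈ -0.913

-0.913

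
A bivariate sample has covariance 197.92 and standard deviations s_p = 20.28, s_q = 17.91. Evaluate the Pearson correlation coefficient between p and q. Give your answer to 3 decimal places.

r = Cov(p,q) / (s_p · s_q) = 197.92 / (20.28 × 17.91)
  = 197.92 / 363.2148 ≈ 0.545

0.545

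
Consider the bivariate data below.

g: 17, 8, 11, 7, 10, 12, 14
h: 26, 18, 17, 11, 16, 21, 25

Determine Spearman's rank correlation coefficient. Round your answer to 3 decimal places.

0.893

Rank g: 7, 2, 4, 1, 3, 5, 6
Rank h: 7, 4, 3, 1, 2, 5, 6
d = rank(g) − rank(h): 0, -2, 1, 0, 1, 0, 0; Σd² = 6
ρ = 1 − 6Σd² / [n(n²−1)] = 1 − 6×6 / (7×48) = 1 − 36/336 ≈ 0.893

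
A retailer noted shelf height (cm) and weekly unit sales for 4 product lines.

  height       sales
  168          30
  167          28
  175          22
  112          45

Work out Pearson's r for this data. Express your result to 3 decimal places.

n = 4, Σx = 622, Σy = 125, Σx² = 99282, Σy² = 4193, Σxy = 18606
nΣxy − ΣxΣy = 74424 − 77750 = -3326
nΣx² − (Σx)² = 397128 − 386884 = 10244; nΣy² − (Σy)² = 16772 − 15625 = 1147
r = -3326 / √(10244 × 1147) = -3326 / 3427.8080 ≈ -0.970

-0.970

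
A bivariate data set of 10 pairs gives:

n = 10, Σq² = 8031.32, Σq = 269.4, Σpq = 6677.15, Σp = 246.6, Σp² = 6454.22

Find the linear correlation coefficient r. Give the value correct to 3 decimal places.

r = (nΣpq − ΣpΣq) / √[(nΣp² − (Σp)²)(nΣq² − (Σq)²)]
Numerator: 10×6677.15 − 246.6×269.4 = 337.46
Denominator: √[(64542.2 − 60811.56)(80313.2 − 72576.36)] = √[3730.64 × 7736.84] = 5372.4636
r = 337.46 / 5372.4636 ≈ 0.063

0.063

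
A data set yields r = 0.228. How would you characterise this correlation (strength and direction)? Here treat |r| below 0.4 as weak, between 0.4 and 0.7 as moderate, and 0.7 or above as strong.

r = 0.228 > 0 so the relationship is positive.
|r| = 0.228, which falls in the weak range.

weak positive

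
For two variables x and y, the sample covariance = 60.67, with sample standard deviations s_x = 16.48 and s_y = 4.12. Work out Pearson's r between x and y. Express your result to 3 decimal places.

r = Cov(x,y) / (s_x · s_y) = 60.67 / (16.48 × 4.12)
  = 60.67 / 67.8976 ≈ 0.894

0.894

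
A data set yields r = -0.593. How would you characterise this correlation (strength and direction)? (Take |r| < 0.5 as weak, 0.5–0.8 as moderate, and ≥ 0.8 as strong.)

r = -0.593 < 0 so the relationship is negative.
|r| = 0.593, which falls in the moderate range.

moderate negative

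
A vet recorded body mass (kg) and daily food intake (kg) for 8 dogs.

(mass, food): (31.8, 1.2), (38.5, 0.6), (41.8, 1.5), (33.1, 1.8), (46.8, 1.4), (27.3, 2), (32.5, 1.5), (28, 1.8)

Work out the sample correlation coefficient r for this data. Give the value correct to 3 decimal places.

n = 8, Σx = 279.8, Σy = 11.8, Σx² = 10112.12, Σy² = 18.74, Σxy = 402.81
nΣxy − ΣxΣy = 3222.48 − 3301.64 = -79.16
nΣx² − (Σx)² = 80896.96 − 78288.04 = 2608.92; nΣy² − (Σy)² = 149.92 − 139.24 = 10.68
r = -79.16 / √(2608.92 × 10.68) = -79.16 / 166.9229 ≈ -0.474

-0.474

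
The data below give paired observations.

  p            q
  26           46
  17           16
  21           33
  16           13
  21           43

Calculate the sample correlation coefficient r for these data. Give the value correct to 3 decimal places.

n = 5, Σp = 101, Σq = 151, Σp² = 2103, Σq² = 5479, Σpq = 3272
nΣpq − ΣpΣq = 16360 − 15251 = 1109
nΣp² − (Σp)² = 10515 − 10201 = 314; nΣq² − (Σq)² = 27395 − 22801 = 4594
r = 1109 / √(314 × 4594) = 1109 / 1201.0479 ≈ 0.923

0.923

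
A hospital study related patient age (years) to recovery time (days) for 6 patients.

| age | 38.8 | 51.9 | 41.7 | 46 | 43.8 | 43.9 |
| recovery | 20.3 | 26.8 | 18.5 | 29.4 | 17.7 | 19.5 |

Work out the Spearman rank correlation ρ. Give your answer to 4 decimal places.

Rank age: 1, 6, 2, 5, 3, 4
Rank recovery: 4, 5, 2, 6, 1, 3
d = rank(age) − rank(recovery): -3, 1, 0, -1, 2, 1; Σd² = 16
ρ = 1 − 6Σd² / [n(n²−1)] = 1 − 6×16 / (6×35) = 1 − 96/210 ≈ 0.5429

0.5429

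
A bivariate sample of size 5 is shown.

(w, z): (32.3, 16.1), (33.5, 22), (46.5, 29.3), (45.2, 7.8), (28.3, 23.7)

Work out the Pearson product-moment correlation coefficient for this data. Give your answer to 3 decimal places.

n = 5, Σw = 185.8, Σz = 98.9, Σw² = 7171.72, Σz² = 2224.23, Σwz = 3642.75
nΣwz − ΣwΣz = 18213.75 − 18375.62 = -161.87
nΣw² − (Σw)² = 35858.6 − 34521.64 = 1336.96; nΣz² − (Σz)² = 11121.15 − 9781.21 = 1339.94
r = -161.87 / √(1336.96 × 1339.94) = -161.87 / 1338.4492 ≈ -0.121

-0.121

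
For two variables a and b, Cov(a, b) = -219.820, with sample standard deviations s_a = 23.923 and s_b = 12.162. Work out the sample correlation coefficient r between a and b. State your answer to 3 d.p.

-0.756

r = Cov(a,b) / (s_a · s_b) = -219.820 / (23.923 × 12.162)
  = -219.820 / 290.9515 ≈ -0.756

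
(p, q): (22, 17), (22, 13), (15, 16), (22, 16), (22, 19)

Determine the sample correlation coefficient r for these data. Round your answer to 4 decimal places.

n = 5, Σp = 103, Σq = 81, Σp² = 2161, Σq² = 1331, Σpq = 1670
nΣpq − ΣpΣq = 8350 − 8343 = 7
nΣp² − (Σp)² = 10805 − 10609 = 196; nΣq² − (Σq)² = 6655 − 6561 = 94
r = 7 / √(196 × 94) = 7 / 135.7350 ≈ 0.0516

0.0516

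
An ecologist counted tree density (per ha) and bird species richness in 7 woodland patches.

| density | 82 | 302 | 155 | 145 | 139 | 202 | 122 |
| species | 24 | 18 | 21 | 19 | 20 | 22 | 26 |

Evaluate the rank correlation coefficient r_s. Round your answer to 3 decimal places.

-0.643

Rank density: 1, 7, 5, 4, 3, 6, 2
Rank species: 6, 1, 4, 2, 3, 5, 7
d = rank(density) − rank(species): -5, 6, 1, 2, 0, 1, -5; Σd² = 92
ρ = 1 − 6Σd² / [n(n²−1)] = 1 − 6×92 / (7×48) = 1 − 552/336 ≈ -0.643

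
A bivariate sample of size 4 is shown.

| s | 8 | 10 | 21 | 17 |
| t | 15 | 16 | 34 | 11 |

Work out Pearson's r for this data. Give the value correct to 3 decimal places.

n = 4, Σs = 56, Σt = 76, Σs² = 894, Σt² = 1758, Σst = 1181
nΣst − ΣsΣt = 4724 − 4256 = 468
nΣs² − (Σs)² = 3576 − 3136 = 440; nΣt² − (Σt)² = 7032 − 5776 = 1256
r = 468 / √(440 × 1256) = 468 / 743.3976 ≈ 0.630

0.630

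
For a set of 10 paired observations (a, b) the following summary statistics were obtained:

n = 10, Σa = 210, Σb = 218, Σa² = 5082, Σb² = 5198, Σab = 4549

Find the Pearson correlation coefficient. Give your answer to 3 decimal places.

r = (nΣab − ΣaΣb) / √[(nΣa² − (Σa)²)(nΣb² − (Σb)²)]
Numerator: 10×4549 − 210×218 = -290
Denominator: √[(50820 − 44100)(51980 − 47524)] = √[6720 × 4456] = 5472.1403
r = -290 / 5472.1403 ≈ -0.053

-0.053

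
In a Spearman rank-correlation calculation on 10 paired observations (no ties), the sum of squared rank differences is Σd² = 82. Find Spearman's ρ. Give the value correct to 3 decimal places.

0.503

ρ = 1 − 6Σd² / [n(n²−1)] = 1 − 6×82 / (10×99)
  = 1 − 492/990 = 1 − 0.4970 ≈ 0.503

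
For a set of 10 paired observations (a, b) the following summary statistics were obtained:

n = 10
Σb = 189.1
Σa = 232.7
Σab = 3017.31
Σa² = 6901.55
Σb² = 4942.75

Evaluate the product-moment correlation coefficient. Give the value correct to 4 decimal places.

r = (nΣab − ΣaΣb) / √[(nΣa² − (Σa)²)(nΣb² − (Σb)²)]
Numerator: 10×3017.31 − 232.7×189.1 = -13830.47
Denominator: √[(69015.5 − 54149.29)(49427.5 − 35758.81)] = √[14866.21 × 13668.69] = 14254.8804
r = -13830.47 / 14254.8804 ≈ -0.9702

-0.9702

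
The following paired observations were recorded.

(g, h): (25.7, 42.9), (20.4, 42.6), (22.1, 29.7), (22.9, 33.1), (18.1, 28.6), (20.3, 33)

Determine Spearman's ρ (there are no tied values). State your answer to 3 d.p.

0.714

Rank g: 6, 3, 4, 5, 1, 2
Rank h: 6, 5, 2, 4, 1, 3
d = rank(g) − rank(h): 0, -2, 2, 1, 0, -1; Σd² = 10
ρ = 1 − 6Σd² / [n(n²−1)] = 1 − 6×10 / (6×35) = 1 − 60/210 ≈ 0.714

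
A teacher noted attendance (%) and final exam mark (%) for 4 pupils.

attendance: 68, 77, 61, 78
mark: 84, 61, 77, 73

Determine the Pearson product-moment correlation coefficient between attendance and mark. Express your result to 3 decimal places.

-0.624

n = 4, Σx = 284, Σy = 295, Σx² = 20358, Σy² = 22035, Σxy = 20800
nΣxy − ΣxΣy = 83200 − 83780 = -580
nΣx² − (Σx)² = 81432 − 80656 = 776; nΣy² − (Σy)² = 88140 − 87025 = 1115
r = -580 / √(776 × 1115) = -580 / 930.1828 ≈ -0.624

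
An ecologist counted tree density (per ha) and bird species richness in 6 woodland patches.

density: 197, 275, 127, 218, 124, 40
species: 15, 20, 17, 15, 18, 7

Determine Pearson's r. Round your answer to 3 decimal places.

0.722

n = 6, Σx = 981, Σy = 92, Σx² = 195063, Σy² = 1512, Σxy = 16396
nΣxy − ΣxΣy = 98376 − 90252 = 8124
nΣx² − (Σx)² = 1170378 − 962361 = 208017; nΣy² − (Σy)² = 9072 − 8464 = 608
r = 8124 / √(208017 × 608) = 8124 / 11246.0809 ≈ 0.722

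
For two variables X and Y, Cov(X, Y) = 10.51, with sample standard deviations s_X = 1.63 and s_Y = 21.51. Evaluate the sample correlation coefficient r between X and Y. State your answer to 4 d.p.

r = Cov(X,Y) / (s_X · s_Y) = 10.51 / (1.63 × 21.51)
  = 10.51 / 35.0613 ≈ 0.2998

0.2998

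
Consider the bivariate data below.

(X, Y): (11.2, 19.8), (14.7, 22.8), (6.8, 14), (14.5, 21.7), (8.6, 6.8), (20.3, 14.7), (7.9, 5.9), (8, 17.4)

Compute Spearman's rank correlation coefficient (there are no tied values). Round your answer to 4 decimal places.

0.6190

Rank X: 5, 7, 1, 6, 4, 8, 2, 3
Rank Y: 6, 8, 3, 7, 2, 4, 1, 5
d = rank(X) − rank(Y): -1, -1, -2, -1, 2, 4, 1, -2; Σd² = 32
ρ = 1 − 6Σd² / [n(n²−1)] = 1 − 6×32 / (8×63) = 1 − 192/504 ≈ 0.6190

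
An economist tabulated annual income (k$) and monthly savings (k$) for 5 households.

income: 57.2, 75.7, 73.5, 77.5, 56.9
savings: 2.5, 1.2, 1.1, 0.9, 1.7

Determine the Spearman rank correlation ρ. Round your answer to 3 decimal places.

-0.800

Rank income: 2, 4, 3, 5, 1
Rank savings: 5, 3, 2, 1, 4
d = rank(income) − rank(savings): -3, 1, 1, 4, -3; Σd² = 36
ρ = 1 − 6Σd² / [n(n²−1)] = 1 − 6×36 / (5×24) = 1 − 216/120 ≈ -0.800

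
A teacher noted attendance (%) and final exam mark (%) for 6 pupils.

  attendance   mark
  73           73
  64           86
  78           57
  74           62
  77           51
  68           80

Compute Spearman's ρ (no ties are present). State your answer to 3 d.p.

Rank attendance: 3, 1, 6, 4, 5, 2
Rank mark: 4, 6, 2, 3, 1, 5
d = rank(attendance) − rank(mark): -1, -5, 4, 1, 4, -3; Σd² = 68
ρ = 1 − 6Σd² / [n(n²−1)] = 1 − 6×68 / (6×35) = 1 − 408/210 ≈ -0.943

-0.943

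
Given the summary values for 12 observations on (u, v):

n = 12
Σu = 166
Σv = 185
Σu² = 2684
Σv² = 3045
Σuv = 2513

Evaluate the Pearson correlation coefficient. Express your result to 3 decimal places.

-0.169

r = (nΣuv − ΣuΣv) / √[(nΣu² − (Σu)²)(nΣv² − (Σv)²)]
Numerator: 12×2513 − 166×185 = -554
Denominator: √[(32208 − 27556)(36540 − 34225)] = √[4652 × 2315] = 3281.6734
r = -554 / 3281.6734 ≈ -0.169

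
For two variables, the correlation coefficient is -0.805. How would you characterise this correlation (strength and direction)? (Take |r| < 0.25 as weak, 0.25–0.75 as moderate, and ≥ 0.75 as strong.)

r = -0.805 < 0 so the relationship is negative.
|r| = 0.805, which falls in the strong range.

strong negative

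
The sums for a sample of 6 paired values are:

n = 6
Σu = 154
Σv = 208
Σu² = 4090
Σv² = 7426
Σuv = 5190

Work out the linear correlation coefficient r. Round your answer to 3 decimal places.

r = (nΣuv − ΣuΣv) / √[(nΣu² − (Σu)²)(nΣv² − (Σv)²)]
Numerator: 6×5190 − 154×208 = -892
Denominator: √[(24540 − 23716)(44556 − 43264)] = √[824 × 1292] = 1031.7984
r = -892 / 1031.7984 ≈ -0.865

-0.865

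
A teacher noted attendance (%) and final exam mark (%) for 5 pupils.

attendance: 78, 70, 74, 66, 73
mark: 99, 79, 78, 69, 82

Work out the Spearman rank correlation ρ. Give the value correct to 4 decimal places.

0.7000

Rank attendance: 5, 2, 4, 1, 3
Rank mark: 5, 3, 2, 1, 4
d = rank(attendance) − rank(mark): 0, -1, 2, 0, -1; Σd² = 6
ρ = 1 − 6Σd² / [n(n²−1)] = 1 − 6×6 / (5×24) = 1 − 36/120 ≈ 0.7000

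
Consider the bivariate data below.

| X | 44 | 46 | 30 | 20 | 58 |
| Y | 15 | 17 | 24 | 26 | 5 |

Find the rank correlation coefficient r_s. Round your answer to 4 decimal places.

-0.9000

Rank X: 3, 4, 2, 1, 5
Rank Y: 2, 3, 4, 5, 1
d = rank(X) − rank(Y): 1, 1, -2, -4, 4; Σd² = 38
ρ = 1 − 6Σd² / [n(n²−1)] = 1 − 6×38 / (5×24) = 1 − 228/120 ≈ -0.9000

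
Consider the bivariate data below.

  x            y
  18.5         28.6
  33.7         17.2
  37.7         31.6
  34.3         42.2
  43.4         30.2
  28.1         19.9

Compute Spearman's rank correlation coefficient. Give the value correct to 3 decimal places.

0.543

Rank x: 1, 3, 5, 4, 6, 2
Rank y: 3, 1, 5, 6, 4, 2
d = rank(x) − rank(y): -2, 2, 0, -2, 2, 0; Σd² = 16
ρ = 1 − 6Σd² / [n(n²−1)] = 1 − 6×16 / (6×35) = 1 − 96/210 ≈ 0.543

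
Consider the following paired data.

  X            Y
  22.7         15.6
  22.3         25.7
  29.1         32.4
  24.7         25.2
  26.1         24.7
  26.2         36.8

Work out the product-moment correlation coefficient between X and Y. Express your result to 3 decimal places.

n = 6, ΣX = 151.1, ΣY = 160.4, ΣX² = 3837.13, ΣY² = 4552.98, ΣXY = 4101.34
nΣXY − ΣXΣY = 24608.04 − 24236.44 = 371.6
nΣX² − (ΣX)² = 23022.78 − 22831.21 = 191.57; nΣY² − (ΣY)² = 27317.88 − 25728.16 = 1589.72
r = 371.6 / √(191.57 × 1589.72) = 371.6 / 551.8538 ≈ 0.673

0.673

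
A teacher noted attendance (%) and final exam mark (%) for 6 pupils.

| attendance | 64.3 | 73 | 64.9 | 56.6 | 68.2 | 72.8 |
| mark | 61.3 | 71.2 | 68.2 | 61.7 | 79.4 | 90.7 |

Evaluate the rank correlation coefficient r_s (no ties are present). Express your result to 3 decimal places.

0.771

Rank attendance: 2, 6, 3, 1, 4, 5
Rank mark: 1, 4, 3, 2, 5, 6
d = rank(attendance) − rank(mark): 1, 2, 0, -1, -1, -1; Σd² = 8
ρ = 1 − 6Σd² / [n(n²−1)] = 1 − 6×8 / (6×35) = 1 − 48/210 ≈ 0.771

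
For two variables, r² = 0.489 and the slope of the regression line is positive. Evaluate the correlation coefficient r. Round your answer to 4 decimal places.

0.6993

|r| = √0.489 = 0.6993
The association is positive, so r = 0.6993.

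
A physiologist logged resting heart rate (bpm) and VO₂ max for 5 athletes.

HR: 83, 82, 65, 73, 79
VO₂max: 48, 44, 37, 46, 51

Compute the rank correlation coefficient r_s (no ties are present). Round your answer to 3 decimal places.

0.500

Rank HR: 5, 4, 1, 2, 3
Rank VO₂max: 4, 2, 1, 3, 5
d = rank(HR) − rank(VO₂max): 1, 2, 0, -1, -2; Σd² = 10
ρ = 1 − 6Σd² / [n(n²−1)] = 1 − 6×10 / (5×24) = 1 − 60/120 ≈ 0.500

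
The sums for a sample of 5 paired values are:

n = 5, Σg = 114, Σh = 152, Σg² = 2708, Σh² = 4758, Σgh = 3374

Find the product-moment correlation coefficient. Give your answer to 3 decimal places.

-0.750

r = (nΣgh − ΣgΣh) / √[(nΣg² − (Σg)²)(nΣh² − (Σh)²)]
Numerator: 5×3374 − 114×152 = -458
Denominator: √[(13540 − 12996)(23790 − 23104)] = √[544 × 686] = 610.8879
r = -458 / 610.8879 ≈ -0.750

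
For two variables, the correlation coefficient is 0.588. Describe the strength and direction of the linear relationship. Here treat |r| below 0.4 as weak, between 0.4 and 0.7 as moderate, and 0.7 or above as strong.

r = 0.588 > 0 so the relationship is positive.
|r| = 0.588, which falls in the moderate range.

moderate positive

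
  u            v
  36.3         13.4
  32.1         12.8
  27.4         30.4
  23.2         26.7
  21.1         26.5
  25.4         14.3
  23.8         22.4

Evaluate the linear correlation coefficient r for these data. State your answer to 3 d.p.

-0.659

n = 7, Σu = 189.3, Σv = 146.5, Σu² = 5293.91, Σv² = 3388.95, Σuv = 3805.19
nΣuv − ΣuΣv = 26636.33 − 27732.45 = -1096.12
nΣu² − (Σu)² = 37057.37 − 35834.49 = 1222.88; nΣv² − (Σv)² = 23722.65 − 21462.25 = 2260.4
r = -1096.12 / √(1222.88 × 2260.4) = -1096.12 / 1662.5877 ≈ -0.659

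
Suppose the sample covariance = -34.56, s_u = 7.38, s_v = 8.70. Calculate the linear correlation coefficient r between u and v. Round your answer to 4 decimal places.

-0.5383

r = Cov(u,v) / (s_u · s_v) = -34.56 / (7.38 × 8.70)
  = -34.56 / 64.2060 ≈ -0.5383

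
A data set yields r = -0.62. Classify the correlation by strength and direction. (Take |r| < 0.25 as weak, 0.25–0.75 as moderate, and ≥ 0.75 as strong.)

r = -0.62 < 0 so the relationship is negative.
|r| = 0.62, which falls in the moderate range.

moderate negative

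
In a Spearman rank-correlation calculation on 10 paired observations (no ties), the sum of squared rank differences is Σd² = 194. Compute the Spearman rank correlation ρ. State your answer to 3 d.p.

-0.176

ρ = 1 − 6Σd² / [n(n²−1)] = 1 − 6×194 / (10×99)
  = 1 − 1164/990 = 1 − 1.1758 ≈ -0.176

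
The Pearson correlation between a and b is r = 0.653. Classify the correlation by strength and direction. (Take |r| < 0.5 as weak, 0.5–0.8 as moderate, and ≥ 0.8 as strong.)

r = 0.653 > 0 so the relationship is positive.
|r| = 0.653, which falls in the moderate range.

moderate positive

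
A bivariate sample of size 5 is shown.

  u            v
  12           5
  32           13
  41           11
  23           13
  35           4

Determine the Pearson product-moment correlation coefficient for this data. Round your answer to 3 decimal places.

n = 5, Σu = 143, Σv = 46, Σu² = 4603, Σv² = 500, Σuv = 1366
nΣuv − ΣuΣv = 6830 − 6578 = 252
nΣu² − (Σu)² = 23015 − 20449 = 2566; nΣv² − (Σv)² = 2500 − 2116 = 384
r = 252 / √(2566 × 384) = 252 / 992.6450 ≈ 0.254

0.254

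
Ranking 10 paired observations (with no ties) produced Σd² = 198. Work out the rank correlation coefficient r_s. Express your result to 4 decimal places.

ρ = 1 − 6Σd² / [n(n²−1)] = 1 − 6×198 / (10×99)
  = 1 − 1188/990 = 1 − 1.20000 ≈ -0.2000

-0.2000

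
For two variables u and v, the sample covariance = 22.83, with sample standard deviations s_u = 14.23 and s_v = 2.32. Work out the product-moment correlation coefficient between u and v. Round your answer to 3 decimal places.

r = Cov(u,v) / (s_u · s_v) = 22.83 / (14.23 × 2.32)
  = 22.83 / 33.0136 ≈ 0.692

0.692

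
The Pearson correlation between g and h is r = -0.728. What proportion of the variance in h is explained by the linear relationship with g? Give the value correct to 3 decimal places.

0.530

r² = (-0.728)² = 0.530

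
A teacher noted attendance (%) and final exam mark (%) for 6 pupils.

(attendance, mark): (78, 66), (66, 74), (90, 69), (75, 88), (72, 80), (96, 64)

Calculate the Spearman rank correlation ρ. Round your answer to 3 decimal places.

-0.714

Rank attendance: 4, 1, 5, 3, 2, 6
Rank mark: 2, 4, 3, 6, 5, 1
d = rank(attendance) − rank(mark): 2, -3, 2, -3, -3, 5; Σd² = 60
ρ = 1 − 6Σd² / [n(n²−1)] = 1 − 6×60 / (6×35) = 1 − 360/210 ≈ -0.714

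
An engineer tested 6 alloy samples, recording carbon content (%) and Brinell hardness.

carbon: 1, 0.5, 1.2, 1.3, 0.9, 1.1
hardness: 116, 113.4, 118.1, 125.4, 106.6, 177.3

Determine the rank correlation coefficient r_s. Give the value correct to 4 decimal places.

Rank carbon: 3, 1, 5, 6, 2, 4
Rank hardness: 3, 2, 4, 5, 1, 6
d = rank(carbon) − rank(hardness): 0, -1, 1, 1, 1, -2; Σd² = 8
ρ = 1 − 6Σd² / [n(n²−1)] = 1 − 6×8 / (6×35) = 1 − 48/210 ≈ 0.7714

0.7714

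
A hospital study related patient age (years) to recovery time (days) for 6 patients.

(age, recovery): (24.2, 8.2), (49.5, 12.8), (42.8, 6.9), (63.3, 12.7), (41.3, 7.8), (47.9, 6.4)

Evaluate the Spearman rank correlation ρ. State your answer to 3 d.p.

0.371

Rank age: 1, 5, 3, 6, 2, 4
Rank recovery: 4, 6, 2, 5, 3, 1
d = rank(age) − rank(recovery): -3, -1, 1, 1, -1, 3; Σd² = 22
ρ = 1 − 6Σd² / [n(n²−1)] = 1 − 6×22 / (6×35) = 1 − 132/210 ≈ 0.371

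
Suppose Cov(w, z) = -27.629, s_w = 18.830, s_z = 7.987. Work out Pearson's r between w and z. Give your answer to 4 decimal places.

-0.1837

r = Cov(w,z) / (s_w · s_z) = -27.629 / (18.830 × 7.987)
  = -27.629 / 150.3952 ≈ -0.1837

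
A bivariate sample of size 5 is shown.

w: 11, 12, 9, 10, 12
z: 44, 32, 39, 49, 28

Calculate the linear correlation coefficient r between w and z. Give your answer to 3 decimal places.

n = 5, Σw = 54, Σz = 192, Σw² = 590, Σz² = 7666, Σwz = 2045
nΣwz − ΣwΣz = 10225 − 10368 = -143
nΣw² − (Σw)² = 2950 − 2916 = 34; nΣz² − (Σz)² = 38330 − 36864 = 1466
r = -143 / √(34 × 1466) = -143 / 223.2577 ≈ -0.641

-0.641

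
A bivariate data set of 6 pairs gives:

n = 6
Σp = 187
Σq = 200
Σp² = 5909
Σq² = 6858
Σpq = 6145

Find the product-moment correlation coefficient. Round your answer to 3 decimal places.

r = (nΣpq − ΣpΣq) / √[(nΣp² − (Σp)²)(nΣq² − (Σq)²)]
Numerator: 6×6145 − 187×200 = -530
Denominator: √[(35454 − 34969)(41148 − 40000)] = √[485 × 1148] = 746.1769
r = -530 / 746.1769 ≈ -0.710

-0.710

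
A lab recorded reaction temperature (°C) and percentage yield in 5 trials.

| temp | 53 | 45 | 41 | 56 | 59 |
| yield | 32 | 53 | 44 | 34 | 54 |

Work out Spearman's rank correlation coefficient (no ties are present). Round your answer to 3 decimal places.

0.200

Rank temp: 3, 2, 1, 4, 5
Rank yield: 1, 4, 3, 2, 5
d = rank(temp) − rank(yield): 2, -2, -2, 2, 0; Σd² = 16
ρ = 1 − 6Σd² / [n(n²−1)] = 1 − 6×16 / (5×24) = 1 − 96/120 ≈ 0.200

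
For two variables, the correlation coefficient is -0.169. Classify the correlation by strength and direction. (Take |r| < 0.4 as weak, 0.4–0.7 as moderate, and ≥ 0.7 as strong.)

r = -0.169 < 0 so the relationship is negative.
|r| = 0.169, which falls in the weak range.

weak negative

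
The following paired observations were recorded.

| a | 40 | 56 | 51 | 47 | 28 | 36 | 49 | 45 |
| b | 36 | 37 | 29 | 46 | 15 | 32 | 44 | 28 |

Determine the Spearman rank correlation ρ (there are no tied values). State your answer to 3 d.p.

0.500

Rank a: 3, 8, 7, 5, 1, 2, 6, 4
Rank b: 5, 6, 3, 8, 1, 4, 7, 2
d = rank(a) − rank(b): -2, 2, 4, -3, 0, -2, -1, 2; Σd² = 42
ρ = 1 − 6Σd² / [n(n²−1)] = 1 − 6×42 / (8×63) = 1 − 252/504 ≈ 0.500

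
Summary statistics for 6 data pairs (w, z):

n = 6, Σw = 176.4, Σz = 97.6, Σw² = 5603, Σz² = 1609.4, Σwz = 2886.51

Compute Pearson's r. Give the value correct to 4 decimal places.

0.1792

r = (nΣwz − ΣwΣz) / √[(nΣw² − (Σw)²)(nΣz² − (Σz)²)]
Numerator: 6×2886.51 − 176.4×97.6 = 102.42
Denominator: √[(33618 − 31116.96)(9656.4 − 9525.76)] = √[2501.04 × 130.64] = 571.6081
r = 102.42 / 571.6081 ≈ 0.1792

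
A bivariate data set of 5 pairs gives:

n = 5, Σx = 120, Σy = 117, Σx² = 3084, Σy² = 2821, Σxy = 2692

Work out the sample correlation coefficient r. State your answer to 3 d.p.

-0.890

r = (nΣxy − ΣxΣy) / √[(nΣx² − (Σx)²)(nΣy² − (Σy)²)]
Numerator: 5×2692 − 120×117 = -580
Denominator: √[(15420 − 14400)(14105 − 13689)] = √[1020 × 416] = 651.3985
r = -580 / 651.3985 ≈ -0.890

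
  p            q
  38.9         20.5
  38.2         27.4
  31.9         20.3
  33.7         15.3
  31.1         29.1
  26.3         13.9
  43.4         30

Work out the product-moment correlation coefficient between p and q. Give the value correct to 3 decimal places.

0.601

n = 7, Σp = 243.5, Σq = 156.5, Σp² = 8668.21, Σq² = 3757.21, Σpq = 5579.89
nΣpq − ΣpΣq = 39059.23 − 38107.75 = 951.48
nΣp² − (Σp)² = 60677.47 − 59292.25 = 1385.22; nΣq² − (Σq)² = 26300.47 − 24492.25 = 1808.22
r = 951.48 / √(1385.22 × 1808.22) = 951.48 / 1582.6505 ≈ 0.601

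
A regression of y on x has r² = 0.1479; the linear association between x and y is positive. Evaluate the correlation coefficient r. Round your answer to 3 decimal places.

0.385

|r| = √0.1479 = 0.385
The association is positive, so r = 0.385.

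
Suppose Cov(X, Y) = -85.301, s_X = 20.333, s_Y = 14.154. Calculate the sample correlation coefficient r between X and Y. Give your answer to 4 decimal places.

r = Cov(X,Y) / (s_X · s_Y) = -85.301 / (20.333 × 14.154)
  = -85.301 / 287.7933 ≈ -0.2964

-0.2964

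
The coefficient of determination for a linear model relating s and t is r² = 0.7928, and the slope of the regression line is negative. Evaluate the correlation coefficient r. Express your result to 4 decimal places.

|r| = √0.7928 = 0.8904
The association is negative, so r = −0.8904.

-0.8904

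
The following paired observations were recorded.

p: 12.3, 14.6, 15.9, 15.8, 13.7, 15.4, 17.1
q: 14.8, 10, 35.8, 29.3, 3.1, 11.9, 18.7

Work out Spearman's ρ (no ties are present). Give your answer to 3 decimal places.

Rank p: 1, 3, 6, 5, 2, 4, 7
Rank q: 4, 2, 7, 6, 1, 3, 5
d = rank(p) − rank(q): -3, 1, -1, -1, 1, 1, 2; Σd² = 18
ρ = 1 − 6Σd² / [n(n²−1)] = 1 − 6×18 / (7×48) = 1 − 108/336 ≈ 0.679

0.679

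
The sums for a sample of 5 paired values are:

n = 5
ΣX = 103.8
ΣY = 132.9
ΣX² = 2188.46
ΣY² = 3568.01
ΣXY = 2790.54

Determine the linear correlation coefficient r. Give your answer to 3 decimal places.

0.913

r = (nΣXY − ΣXΣY) / √[(nΣX² − (ΣX)²)(nΣY² − (ΣY)²)]
Numerator: 5×2790.54 − 103.8×132.9 = 157.68
Denominator: √[(10942.3 − 10774.44)(17840.05 − 17662.41)] = √[167.86 × 177.64] = 172.6808
r = 157.68 / 172.6808 ≈ 0.913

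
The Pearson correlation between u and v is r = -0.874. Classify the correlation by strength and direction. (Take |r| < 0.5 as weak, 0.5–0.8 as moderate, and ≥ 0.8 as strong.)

strong negative

r = -0.874 < 0 so the relationship is negative.
|r| = 0.874, which falls in the strong range.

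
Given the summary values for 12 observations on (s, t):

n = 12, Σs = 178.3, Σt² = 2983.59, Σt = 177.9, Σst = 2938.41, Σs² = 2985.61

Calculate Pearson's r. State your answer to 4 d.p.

0.8648

r = (nΣst − ΣsΣt) / √[(nΣs² − (Σs)²)(nΣt² − (Σt)²)]
Numerator: 12×2938.41 − 178.3×177.9 = 3541.35
Denominator: √[(35827.32 − 31790.89)(35803.08 − 31648.41)] = √[4036.43 × 4154.67] = 4095.1233
r = 3541.35 / 4095.1233 ≈ 0.8648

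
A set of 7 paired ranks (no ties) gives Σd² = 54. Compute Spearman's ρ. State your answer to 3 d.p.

ρ = 1 − 6Σd² / [n(n²−1)] = 1 − 6×54 / (7×48)
  = 1 − 324/336 = 1 − 0.9643 ≈ 0.036

0.036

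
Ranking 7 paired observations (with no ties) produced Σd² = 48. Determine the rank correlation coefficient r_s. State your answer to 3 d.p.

0.143

ρ = 1 − 6Σd² / [n(n²−1)] = 1 − 6×48 / (7×48)
  = 1 − 288/336 = 1 − 0.8571 ≈ 0.143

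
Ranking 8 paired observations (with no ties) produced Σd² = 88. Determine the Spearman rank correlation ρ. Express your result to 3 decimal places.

ρ = 1 − 6Σd² / [n(n²−1)] = 1 − 6×88 / (8×63)
  = 1 − 528/504 = 1 − 1.0476 ≈ -0.048

-0.048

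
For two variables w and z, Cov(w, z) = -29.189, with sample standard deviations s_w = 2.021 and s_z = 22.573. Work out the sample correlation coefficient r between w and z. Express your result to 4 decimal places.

-0.6398

r = Cov(w,z) / (s_w · s_z) = -29.189 / (2.021 × 22.573)
  = -29.189 / 45.6200 ≈ -0.6398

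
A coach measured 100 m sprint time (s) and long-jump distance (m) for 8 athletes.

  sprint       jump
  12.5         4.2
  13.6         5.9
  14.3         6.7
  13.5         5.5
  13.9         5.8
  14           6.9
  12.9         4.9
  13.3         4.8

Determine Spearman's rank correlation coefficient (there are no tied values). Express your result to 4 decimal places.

0.9286

Rank sprint: 1, 5, 8, 4, 6, 7, 2, 3
Rank jump: 1, 6, 7, 4, 5, 8, 3, 2
d = rank(sprint) − rank(jump): 0, -1, 1, 0, 1, -1, -1, 1; Σd² = 6
ρ = 1 − 6Σd² / [n(n²−1)] = 1 − 6×6 / (8×63) = 1 − 36/504 ≈ 0.9286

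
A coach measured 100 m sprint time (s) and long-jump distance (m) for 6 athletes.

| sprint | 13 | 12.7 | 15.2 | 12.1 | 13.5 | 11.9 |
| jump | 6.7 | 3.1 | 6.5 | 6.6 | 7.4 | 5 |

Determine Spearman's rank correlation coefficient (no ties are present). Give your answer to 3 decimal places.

Rank sprint: 4, 3, 6, 2, 5, 1
Rank jump: 5, 1, 3, 4, 6, 2
d = rank(sprint) − rank(jump): -1, 2, 3, -2, -1, -1; Σd² = 20
ρ = 1 − 6Σd² / [n(n²−1)] = 1 − 6×20 / (6×35) = 1 − 120/210 ≈ 0.429

0.429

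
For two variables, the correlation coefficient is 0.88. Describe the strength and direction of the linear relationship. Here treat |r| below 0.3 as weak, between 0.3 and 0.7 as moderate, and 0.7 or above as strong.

r = 0.88 > 0 so the relationship is positive.
|r| = 0.88, which falls in the strong range.

strong positive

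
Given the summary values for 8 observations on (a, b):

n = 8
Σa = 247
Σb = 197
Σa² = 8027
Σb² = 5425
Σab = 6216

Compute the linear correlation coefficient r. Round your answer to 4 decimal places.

0.2786

r = (nΣab − ΣaΣb) / √[(nΣa² − (Σa)²)(nΣb² − (Σb)²)]
Numerator: 8×6216 − 247×197 = 1069
Denominator: √[(64216 − 61009)(43400 − 38809)] = √[3207 × 4591] = 3837.1001
r = 1069 / 3837.1001 ≈ 0.2786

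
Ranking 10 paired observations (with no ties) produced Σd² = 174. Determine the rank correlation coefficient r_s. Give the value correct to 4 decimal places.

ρ = 1 − 6Σd² / [n(n²−1)] = 1 − 6×174 / (10×99)
  = 1 − 1044/990 = 1 − 1.05455 ≈ -0.0545

-0.0545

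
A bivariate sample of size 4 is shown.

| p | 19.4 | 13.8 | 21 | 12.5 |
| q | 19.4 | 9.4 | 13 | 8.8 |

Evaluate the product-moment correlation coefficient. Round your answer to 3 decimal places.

0.747

n = 4, Σp = 66.7, Σq = 50.6, Σp² = 1164.05, Σq² = 711.16, Σpq = 889.08
nΣpq − ΣpΣq = 3556.32 − 3375.02 = 181.3
nΣp² − (Σp)² = 4656.2 − 4448.89 = 207.31; nΣq² − (Σq)² = 2844.64 − 2560.36 = 284.28
r = 181.3 / √(207.31 × 284.28) = 181.3 / 242.7634 ≈ 0.747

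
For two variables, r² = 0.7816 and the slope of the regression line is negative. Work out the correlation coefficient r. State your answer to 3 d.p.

-0.884

|r| = √0.7816 = 0.884
The association is negative, so r = −0.884.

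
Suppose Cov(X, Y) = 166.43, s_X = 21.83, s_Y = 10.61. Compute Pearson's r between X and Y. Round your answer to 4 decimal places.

0.7186

r = Cov(X,Y) / (s_X · s_Y) = 166.43 / (21.83 × 10.61)
  = 166.43 / 231.6163 ≈ 0.7186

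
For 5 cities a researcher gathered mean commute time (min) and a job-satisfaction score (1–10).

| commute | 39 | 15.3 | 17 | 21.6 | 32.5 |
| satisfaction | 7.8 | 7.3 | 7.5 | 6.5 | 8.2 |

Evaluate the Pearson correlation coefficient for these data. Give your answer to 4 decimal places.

n = 5, Σx = 125.4, Σy = 37.3, Σx² = 3566.9, Σy² = 279.87, Σxy = 950.29
nΣxy − ΣxΣy = 4751.45 − 4677.42 = 74.03
nΣx² − (Σx)² = 17834.5 − 15725.16 = 2109.34; nΣy² − (Σy)² = 1399.35 − 1391.29 = 8.06
r = 74.03 / √(2109.34 × 8.06) = 74.03 / 130.3890 ≈ 0.5678

0.5678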